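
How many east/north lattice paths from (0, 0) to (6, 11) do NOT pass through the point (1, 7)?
Number of paths = 11368

Total paths from (0, 0) to (6, 11): C(17, 6) = 12376. Paths through (1, 7): (paths (0, 0) → (1, 7)) × (paths (1, 7) → (6, 11)) = C(8, 1) · C(9, 5) = 8 · 126 = 1008. Avoidance count = 12376 − 1008 = 11368.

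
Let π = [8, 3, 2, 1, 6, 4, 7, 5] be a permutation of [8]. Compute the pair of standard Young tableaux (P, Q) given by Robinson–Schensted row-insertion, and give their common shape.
P = [1, 4, 5] / [2, 6, 7] / [3] / [8];  Q = [1, 5, 7] / [2, 6, 8] / [3] / [4];  common shape = (3, 3, 1, 1)

Row-insert the values π_1, π_2, … into P one at a time, bumping the leftmost entry strictly greater than the inserted value down to the next row. The recording tableau Q records, in position (i, j), the step at which that cell was added to P.
  Insert 8 (step 1): P = [8];  Q = [1]
  Insert 3 (step 2): P = [3] / [8];  Q = [1] / [2]
  Insert 2 (step 3): P = [2] / [3] / [8];  Q = [1] / [2] / [3]
  Insert 1 (step 4): P = [1] / [2] / [3] / [8];  Q = [1] / [2] / [3] / [4]
  Insert 6 (step 5): P = [1, 6] / [2] / [3] / [8];  Q = [1, 5] / [2] / [3] / [4]
  Insert 4 (step 6): P = [1, 4] / [2, 6] / [3] / [8];  Q = [1, 5] / [2, 6] / [3] / [4]
  Insert 7 (step 7): P = [1, 4, 7] / [2, 6] / [3] / [8];  Q = [1, 5, 7] / [2, 6] / [3] / [4]
  Insert 5 (step 8): P = [1, 4, 5] / [2, 6, 7] / [3] / [8];  Q = [1, 5, 7] / [2, 6, 8] / [3] / [4]
Final shape: (3, 3, 1, 1).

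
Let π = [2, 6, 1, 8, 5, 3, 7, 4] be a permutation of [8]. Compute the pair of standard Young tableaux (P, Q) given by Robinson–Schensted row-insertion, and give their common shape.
P = [1, 3, 4] / [2, 5, 7] / [6, 8];  Q = [1, 2, 4] / [3, 5, 7] / [6, 8];  common shape = (3, 3, 2)

Row-insert the values π_1, π_2, … into P one at a time, bumping the leftmost entry strictly greater than the inserted value down to the next row. The recording tableau Q records, in position (i, j), the step at which that cell was added to P.
  Insert 2 (step 1): P = [2];  Q = [1]
  Insert 6 (step 2): P = [2, 6];  Q = [1, 2]
  Insert 1 (step 3): P = [1, 6] / [2];  Q = [1, 2] / [3]
  Insert 8 (step 4): P = [1, 6, 8] / [2];  Q = [1, 2, 4] / [3]
  Insert 5 (step 5): P = [1, 5, 8] / [2, 6];  Q = [1, 2, 4] / [3, 5]
  Insert 3 (step 6): P = [1, 3, 8] / [2, 5] / [6];  Q = [1, 2, 4] / [3, 5] / [6]
  Insert 7 (step 7): P = [1, 3, 7] / [2, 5, 8] / [6];  Q = [1, 2, 4] / [3, 5, 7] / [6]
  Insert 4 (step 8): P = [1, 3, 4] / [2, 5, 7] / [6, 8];  Q = [1, 2, 4] / [3, 5, 7] / [6, 8]
Final shape: (3, 3, 2).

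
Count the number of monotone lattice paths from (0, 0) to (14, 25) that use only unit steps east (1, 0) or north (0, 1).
Number of paths = 15084504396

A monotone lattice path from (0, 0) to (14, 25) consists of 14 east steps and 25 north steps in some order, so it is determined by which 14 of the 39 steps are east. The count is C(39, 14) = 15084504396.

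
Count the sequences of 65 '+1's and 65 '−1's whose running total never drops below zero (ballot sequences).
C_65 = 1440418573150919668872489894243865350

These ballot sequences are counted by the Catalan number C_n = (1/(n + 1)) · C(2n, n). For n = 65: C_65 = (1/66) · C(130, 65) = 95067625827960698145584333020095113100/66 = 1440418573150919668872489894243865350.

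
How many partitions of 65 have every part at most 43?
p(65, parts ≤ 43) = 2009052

Use the recurrence p(n, m) = p(n, m−1) + p(n−m, m): either the largest part is < m (count p(n, m−1)) or the largest part is exactly m (remove one copy of m, count p(n−m, m)). With p(0, ·) = 1 this gives p(65, parts ≤ 43) = 2009052. (By conjugating Young diagrams, this also counts partitions of 65 into at most 43 parts.)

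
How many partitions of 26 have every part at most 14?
p(26, parts ≤ 14) = 2241

Use the recurrence p(n, m) = p(n, m−1) + p(n−m, m): either the largest part is < m (count p(n, m−1)) or the largest part is exactly m (remove one copy of m, count p(n−m, m)). With p(0, ·) = 1 this gives p(26, parts ≤ 14) = 2241. (By conjugating Young diagrams, this also counts partitions of 26 into at most 14 parts.)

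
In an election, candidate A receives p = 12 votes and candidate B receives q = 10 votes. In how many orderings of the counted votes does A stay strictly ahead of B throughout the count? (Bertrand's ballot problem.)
Strict-lead orderings = 58786

Total orderings of the 22 votes with 12 for A: C(22, 12) = 646646. By the Bertrand ballot formula (Cycle Lemma / reflection principle), the number of orderings in which A is strictly ahead of B throughout is (p − q)/(p + q) · C(p + q, p) = (12 − 10)/(12 + 10) · 646646 = 58786.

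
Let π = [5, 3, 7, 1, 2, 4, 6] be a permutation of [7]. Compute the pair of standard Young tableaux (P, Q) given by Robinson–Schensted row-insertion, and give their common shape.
P = [1, 2, 4, 6] / [3, 7] / [5];  Q = [1, 3, 6, 7] / [2, 5] / [4];  common shape = (4, 2, 1)

Row-insert the values π_1, π_2, … into P one at a time, bumping the leftmost entry strictly greater than the inserted value down to the next row. The recording tableau Q records, in position (i, j), the step at which that cell was added to P.
  Insert 5 (step 1): P = [5];  Q = [1]
  Insert 3 (step 2): P = [3] / [5];  Q = [1] / [2]
  Insert 7 (step 3): P = [3, 7] / [5];  Q = [1, 3] / [2]
  Insert 1 (step 4): P = [1, 7] / [3] / [5];  Q = [1, 3] / [2] / [4]
  Insert 2 (step 5): P = [1, 2] / [3, 7] / [5];  Q = [1, 3] / [2, 5] / [4]
  Insert 4 (step 6): P = [1, 2, 4] / [3, 7] / [5];  Q = [1, 3, 6] / [2, 5] / [4]
  Insert 6 (step 7): P = [1, 2, 4, 6] / [3, 7] / [5];  Q = [1, 3, 6, 7] / [2, 5] / [4]
Final shape: (4, 2, 1).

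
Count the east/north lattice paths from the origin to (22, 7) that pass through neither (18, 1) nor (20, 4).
Number of paths = 1452430

Inclusion–exclusion. Total paths: C(29, 22) = 1560780. Through P₁: C(19, 18)·C(10, 4) = 3990. Through P₂: C(24, 20)·C(5, 2) = 106260. Since P₁ is strictly southwest of P₂, a monotone path through both must visit P₁ then P₂; paths through both = C(19, 18)·C(5, 2)·C(5, 2) = 1900. Avoid both = 1560780 − 3990 − 106260 + 1900 = 1452430.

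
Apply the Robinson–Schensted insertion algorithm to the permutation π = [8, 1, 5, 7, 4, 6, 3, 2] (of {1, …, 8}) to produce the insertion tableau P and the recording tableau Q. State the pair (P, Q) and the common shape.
P = [1, 2, 6] / [3, 7] / [4] / [5] / [8];  Q = [1, 3, 4] / [2, 6] / [5] / [7] / [8];  common shape = (3, 2, 1, 1, 1)

Row-insert the values π_1, π_2, … into P one at a time, bumping the leftmost entry strictly greater than the inserted value down to the next row. The recording tableau Q records, in position (i, j), the step at which that cell was added to P.
  Insert 8 (step 1): P = [8];  Q = [1]
  Insert 1 (step 2): P = [1] / [8];  Q = [1] / [2]
  Insert 5 (step 3): P = [1, 5] / [8];  Q = [1, 3] / [2]
  Insert 7 (step 4): P = [1, 5, 7] / [8];  Q = [1, 3, 4] / [2]
  Insert 4 (step 5): P = [1, 4, 7] / [5] / [8];  Q = [1, 3, 4] / [2] / [5]
  Insert 6 (step 6): P = [1, 4, 6] / [5, 7] / [8];  Q = [1, 3, 4] / [2, 6] / [5]
  Insert 3 (step 7): P = [1, 3, 6] / [4, 7] / [5] / [8];  Q = [1, 3, 4] / [2, 6] / [5] / [7]
  Insert 2 (step 8): P = [1, 2, 6] / [3, 7] / [4] / [5] / [8];  Q = [1, 3, 4] / [2, 6] / [5] / [7] / [8]
Final shape: (3, 2, 1, 1, 1).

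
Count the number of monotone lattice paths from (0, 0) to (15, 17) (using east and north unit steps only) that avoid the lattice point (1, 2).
Number of paths = 333046440

Total paths from (0, 0) to (15, 17): C(32, 15) = 565722720. Paths through (1, 2): (paths (0, 0) → (1, 2)) × (paths (1, 2) → (15, 17)) = C(3, 1) · C(29, 14) = 3 · 77558760 = 232676280. Avoidance count = 565722720 − 232676280 = 333046440.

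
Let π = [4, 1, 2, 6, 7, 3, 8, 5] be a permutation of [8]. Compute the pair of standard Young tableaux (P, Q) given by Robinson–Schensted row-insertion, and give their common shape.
P = [1, 2, 3, 5, 8] / [4, 6, 7];  Q = [1, 3, 4, 5, 7] / [2, 6, 8];  common shape = (5, 3)

Row-insert the values π_1, π_2, … into P one at a time, bumping the leftmost entry strictly greater than the inserted value down to the next row. The recording tableau Q records, in position (i, j), the step at which that cell was added to P.
  Insert 4 (step 1): P = [4];  Q = [1]
  Insert 1 (step 2): P = [1] / [4];  Q = [1] / [2]
  Insert 2 (step 3): P = [1, 2] / [4];  Q = [1, 3] / [2]
  Insert 6 (step 4): P = [1, 2, 6] / [4];  Q = [1, 3, 4] / [2]
  Insert 7 (step 5): P = [1, 2, 6, 7] / [4];  Q = [1, 3, 4, 5] / [2]
  Insert 3 (step 6): P = [1, 2, 3, 7] / [4, 6];  Q = [1, 3, 4, 5] / [2, 6]
  Insert 8 (step 7): P = [1, 2, 3, 7, 8] / [4, 6];  Q = [1, 3, 4, 5, 7] / [2, 6]
  Insert 5 (step 8): P = [1, 2, 3, 5, 8] / [4, 6, 7];  Q = [1, 3, 4, 5, 7] / [2, 6, 8]
Final shape: (5, 3).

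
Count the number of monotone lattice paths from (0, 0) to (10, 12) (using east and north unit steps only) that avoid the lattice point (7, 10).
Number of paths = 452166

Total paths from (0, 0) to (10, 12): C(22, 10) = 646646. Paths through (7, 10): (paths (0, 0) → (7, 10)) × (paths (7, 10) → (10, 12)) = C(17, 7) · C(5, 3) = 19448 · 10 = 194480. Avoidance count = 646646 − 194480 = 452166.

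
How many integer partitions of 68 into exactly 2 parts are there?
p(68, 2 parts) = 34

Partitions of n into exactly k parts are in bijection with partitions of n − k into at most k parts (subtract 1 from each part). So p(68, exactly 2) = p(66, parts ≤ 2). Computing via the recurrence p(m, j) = p(m, j−1) + p(m−j, j) gives 34.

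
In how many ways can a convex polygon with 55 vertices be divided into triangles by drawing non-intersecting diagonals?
C_53 = 116157871455782434250553845880

These polygon triangulations are counted by the Catalan number C_n = (1/(n + 1)) · C(2n, n). For n = 53: C_53 = (1/54) · C(106, 53) = 6272525058612251449529907677520/54 = 116157871455782434250553845880.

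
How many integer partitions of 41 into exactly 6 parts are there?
p(41, 6 parts) = 2172

Partitions of n into exactly k parts are in bijection with partitions of n − k into at most k parts (subtract 1 from each part). So p(41, exactly 6) = p(35, parts ≤ 6). Computing via the recurrence p(m, j) = p(m, j−1) + p(m−j, j) gives 2172.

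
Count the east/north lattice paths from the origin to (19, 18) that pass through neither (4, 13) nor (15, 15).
Number of paths = 12213116580

Inclusion–exclusion. Total paths: C(37, 19) = 17672631900. Through P₁: C(17, 4)·C(20, 15) = 36899520. Through P₂: C(30, 15)·C(7, 4) = 5429113200. Since P₁ is strictly southwest of P₂, a monotone path through both must visit P₁ then P₂; paths through both = C(17, 4)·C(13, 11)·C(7, 4) = 6497400. Avoid both = 17672631900 − 36899520 − 5429113200 + 6497400 = 12213116580.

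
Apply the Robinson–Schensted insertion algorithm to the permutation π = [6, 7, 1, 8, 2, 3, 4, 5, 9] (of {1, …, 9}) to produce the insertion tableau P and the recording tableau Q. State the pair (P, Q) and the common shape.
P = [1, 2, 3, 4, 5, 9] / [6, 7, 8];  Q = [1, 2, 4, 7, 8, 9] / [3, 5, 6];  common shape = (6, 3)

Row-insert the values π_1, π_2, … into P one at a time, bumping the leftmost entry strictly greater than the inserted value down to the next row. The recording tableau Q records, in position (i, j), the step at which that cell was added to P.
  Insert 6 (step 1): P = [6];  Q = [1]
  Insert 7 (step 2): P = [6, 7];  Q = [1, 2]
  Insert 1 (step 3): P = [1, 7] / [6];  Q = [1, 2] / [3]
  Insert 8 (step 4): P = [1, 7, 8] / [6];  Q = [1, 2, 4] / [3]
  Insert 2 (step 5): P = [1, 2, 8] / [6, 7];  Q = [1, 2, 4] / [3, 5]
  Insert 3 (step 6): P = [1, 2, 3] / [6, 7, 8];  Q = [1, 2, 4] / [3, 5, 6]
  Insert 4 (step 7): P = [1, 2, 3, 4] / [6, 7, 8];  Q = [1, 2, 4, 7] / [3, 5, 6]
  Insert 5 (step 8): P = [1, 2, 3, 4, 5] / [6, 7, 8];  Q = [1, 2, 4, 7, 8] / [3, 5, 6]
  Insert 9 (step 9): P = [1, 2, 3, 4, 5, 9] / [6, 7, 8];  Q = [1, 2, 4, 7, 8, 9] / [3, 5, 6]
Final shape: (6, 3).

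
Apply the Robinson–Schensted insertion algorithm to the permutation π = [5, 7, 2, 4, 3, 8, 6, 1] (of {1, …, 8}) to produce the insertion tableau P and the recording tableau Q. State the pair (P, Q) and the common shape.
P = [1, 3, 6] / [2, 7, 8] / [4] / [5];  Q = [1, 2, 6] / [3, 4, 7] / [5] / [8];  common shape = (3, 3, 1, 1)

Row-insert the values π_1, π_2, … into P one at a time, bumping the leftmost entry strictly greater than the inserted value down to the next row. The recording tableau Q records, in position (i, j), the step at which that cell was added to P.
  Insert 5 (step 1): P = [5];  Q = [1]
  Insert 7 (step 2): P = [5, 7];  Q = [1, 2]
  Insert 2 (step 3): P = [2, 7] / [5];  Q = [1, 2] / [3]
  Insert 4 (step 4): P = [2, 4] / [5, 7];  Q = [1, 2] / [3, 4]
  Insert 3 (step 5): P = [2, 3] / [4, 7] / [5];  Q = [1, 2] / [3, 4] / [5]
  Insert 8 (step 6): P = [2, 3, 8] / [4, 7] / [5];  Q = [1, 2, 6] / [3, 4] / [5]
  Insert 6 (step 7): P = [2, 3, 6] / [4, 7, 8] / [5];  Q = [1, 2, 6] / [3, 4, 7] / [5]
  Insert 1 (step 8): P = [1, 3, 6] / [2, 7, 8] / [4] / [5];  Q = [1, 2, 6] / [3, 4, 7] / [5] / [8]
Final shape: (3, 3, 1, 1).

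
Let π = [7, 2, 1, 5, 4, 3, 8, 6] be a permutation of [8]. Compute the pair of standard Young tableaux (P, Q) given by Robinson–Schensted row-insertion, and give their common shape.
P = [1, 3, 6] / [2, 4, 8] / [5] / [7];  Q = [1, 4, 7] / [2, 5, 8] / [3] / [6];  common shape = (3, 3, 1, 1)

Row-insert the values π_1, π_2, … into P one at a time, bumping the leftmost entry strictly greater than the inserted value down to the next row. The recording tableau Q records, in position (i, j), the step at which that cell was added to P.
  Insert 7 (step 1): P = [7];  Q = [1]
  Insert 2 (step 2): P = [2] / [7];  Q = [1] / [2]
  Insert 1 (step 3): P = [1] / [2] / [7];  Q = [1] / [2] / [3]
  Insert 5 (step 4): P = [1, 5] / [2] / [7];  Q = [1, 4] / [2] / [3]
  Insert 4 (step 5): P = [1, 4] / [2, 5] / [7];  Q = [1, 4] / [2, 5] / [3]
  Insert 3 (step 6): P = [1, 3] / [2, 4] / [5] / [7];  Q = [1, 4] / [2, 5] / [3] / [6]
  Insert 8 (step 7): P = [1, 3, 8] / [2, 4] / [5] / [7];  Q = [1, 4, 7] / [2, 5] / [3] / [6]
  Insert 6 (step 8): P = [1, 3, 6] / [2, 4, 8] / [5] / [7];  Q = [1, 4, 7] / [2, 5, 8] / [3] / [6]
Final shape: (3, 3, 1, 1).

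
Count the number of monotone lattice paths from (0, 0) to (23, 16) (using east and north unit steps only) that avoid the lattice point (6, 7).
Number of paths = 32349533190

Total paths from (0, 0) to (23, 16): C(39, 23) = 37711260990. Paths through (6, 7): (paths (0, 0) → (6, 7)) × (paths (6, 7) → (23, 16)) = C(13, 6) · C(26, 17) = 1716 · 3124550 = 5361727800. Avoidance count = 37711260990 − 5361727800 = 32349533190.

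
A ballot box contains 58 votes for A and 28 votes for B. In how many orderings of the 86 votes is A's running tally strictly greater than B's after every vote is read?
Strict-lead orderings = 11792659065933507762600

Total orderings of the 86 votes with 58 for A: C(86, 58) = 33805622655676055586120. By the Bertrand ballot formula (Cycle Lemma / reflection principle), the number of orderings in which A is strictly ahead of B throughout is (p − q)/(p + q) · C(p + q, p) = (58 − 28)/(58 + 28) · 33805622655676055586120 = 11792659065933507762600.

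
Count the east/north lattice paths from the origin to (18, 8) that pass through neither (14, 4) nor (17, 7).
Number of paths = 778267

Inclusion–exclusion. Total paths: C(26, 18) = 1562275. Through P₁: C(18, 14)·C(8, 4) = 214200. Through P₂: C(24, 17)·C(2, 1) = 692208. Since P₁ is strictly southwest of P₂, a monotone path through both must visit P₁ then P₂; paths through both = C(18, 14)·C(6, 3)·C(2, 1) = 122400. Avoid both = 1562275 − 214200 − 692208 + 122400 = 778267.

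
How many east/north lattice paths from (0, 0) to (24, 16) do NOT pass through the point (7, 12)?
Number of paths = 62550529470

Total paths from (0, 0) to (24, 16): C(40, 24) = 62852101650. Paths through (7, 12): (paths (0, 0) → (7, 12)) × (paths (7, 12) → (24, 16)) = C(19, 7) · C(21, 17) = 50388 · 5985 = 301572180. Avoidance count = 62852101650 − 301572180 = 62550529470.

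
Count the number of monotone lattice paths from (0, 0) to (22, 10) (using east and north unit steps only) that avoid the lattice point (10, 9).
Number of paths = 63311326

Total paths from (0, 0) to (22, 10): C(32, 22) = 64512240. Paths through (10, 9): (paths (0, 0) → (10, 9)) × (paths (10, 9) → (22, 10)) = C(19, 10) · C(13, 12) = 92378 · 13 = 1200914. Avoidance count = 64512240 − 1200914 = 63311326.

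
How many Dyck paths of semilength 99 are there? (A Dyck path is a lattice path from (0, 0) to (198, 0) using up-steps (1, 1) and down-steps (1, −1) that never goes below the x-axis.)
C_99 = 227508830794229349661819540395688853956041682601541047340

These Dyck paths are counted by the Catalan number C_n = (1/(n + 1)) · C(2n, n). For n = 99: C_99 = (1/100) · C(198, 99) = 22750883079422934966181954039568885395604168260154104734000/100 = 227508830794229349661819540395688853956041682601541047340.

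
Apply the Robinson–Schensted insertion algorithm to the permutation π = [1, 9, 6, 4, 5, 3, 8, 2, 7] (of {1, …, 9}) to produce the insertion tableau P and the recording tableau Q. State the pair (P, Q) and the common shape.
P = [1, 2, 5, 7] / [3, 8] / [4] / [6] / [9];  Q = [1, 2, 5, 7] / [3, 9] / [4] / [6] / [8];  common shape = (4, 2, 1, 1, 1)

Row-insert the values π_1, π_2, … into P one at a time, bumping the leftmost entry strictly greater than the inserted value down to the next row. The recording tableau Q records, in position (i, j), the step at which that cell was added to P.
  Insert 1 (step 1): P = [1];  Q = [1]
  Insert 9 (step 2): P = [1, 9];  Q = [1, 2]
  Insert 6 (step 3): P = [1, 6] / [9];  Q = [1, 2] / [3]
  Insert 4 (step 4): P = [1, 4] / [6] / [9];  Q = [1, 2] / [3] / [4]
  Insert 5 (step 5): P = [1, 4, 5] / [6] / [9];  Q = [1, 2, 5] / [3] / [4]
  Insert 3 (step 6): P = [1, 3, 5] / [4] / [6] / [9];  Q = [1, 2, 5] / [3] / [4] / [6]
  Insert 8 (step 7): P = [1, 3, 5, 8] / [4] / [6] / [9];  Q = [1, 2, 5, 7] / [3] / [4] / [6]
  Insert 2 (step 8): P = [1, 2, 5, 8] / [3] / [4] / [6] / [9];  Q = [1, 2, 5, 7] / [3] / [4] / [6] / [8]
  Insert 7 (step 9): P = [1, 2, 5, 7] / [3, 8] / [4] / [6] / [9];  Q = [1, 2, 5, 7] / [3, 9] / [4] / [6] / [8]
Final shape: (4, 2, 1, 1, 1).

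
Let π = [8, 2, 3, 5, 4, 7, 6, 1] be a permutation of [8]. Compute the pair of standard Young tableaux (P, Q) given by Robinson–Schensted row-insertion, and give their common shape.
P = [1, 3, 4, 6] / [2, 7] / [5] / [8];  Q = [1, 3, 4, 6] / [2, 7] / [5] / [8];  common shape = (4, 2, 1, 1)

Row-insert the values π_1, π_2, … into P one at a time, bumping the leftmost entry strictly greater than the inserted value down to the next row. The recording tableau Q records, in position (i, j), the step at which that cell was added to P.
  Insert 8 (step 1): P = [8];  Q = [1]
  Insert 2 (step 2): P = [2] / [8];  Q = [1] / [2]
  Insert 3 (step 3): P = [2, 3] / [8];  Q = [1, 3] / [2]
  Insert 5 (step 4): P = [2, 3, 5] / [8];  Q = [1, 3, 4] / [2]
  Insert 4 (step 5): P = [2, 3, 4] / [5] / [8];  Q = [1, 3, 4] / [2] / [5]
  Insert 7 (step 6): P = [2, 3, 4, 7] / [5] / [8];  Q = [1, 3, 4, 6] / [2] / [5]
  Insert 6 (step 7): P = [2, 3, 4, 6] / [5, 7] / [8];  Q = [1, 3, 4, 6] / [2, 7] / [5]
  Insert 1 (step 8): P = [1, 3, 4, 6] / [2, 7] / [5] / [8];  Q = [1, 3, 4, 6] / [2, 7] / [5] / [8]
Final shape: (4, 2, 1, 1).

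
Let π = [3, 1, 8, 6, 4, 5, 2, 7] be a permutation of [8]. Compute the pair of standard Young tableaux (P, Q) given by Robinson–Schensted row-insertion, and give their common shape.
P = [1, 2, 5, 7] / [3, 4] / [6] / [8];  Q = [1, 3, 6, 8] / [2, 4] / [5] / [7];  common shape = (4, 2, 1, 1)

Row-insert the values π_1, π_2, … into P one at a time, bumping the leftmost entry strictly greater than the inserted value down to the next row. The recording tableau Q records, in position (i, j), the step at which that cell was added to P.
  Insert 3 (step 1): P = [3];  Q = [1]
  Insert 1 (step 2): P = [1] / [3];  Q = [1] / [2]
  Insert 8 (step 3): P = [1, 8] / [3];  Q = [1, 3] / [2]
  Insert 6 (step 4): P = [1, 6] / [3, 8];  Q = [1, 3] / [2, 4]
  Insert 4 (step 5): P = [1, 4] / [3, 6] / [8];  Q = [1, 3] / [2, 4] / [5]
  Insert 5 (step 6): P = [1, 4, 5] / [3, 6] / [8];  Q = [1, 3, 6] / [2, 4] / [5]
  Insert 2 (step 7): P = [1, 2, 5] / [3, 4] / [6] / [8];  Q = [1, 3, 6] / [2, 4] / [5] / [7]
  Insert 7 (step 8): P = [1, 2, 5, 7] / [3, 4] / [6] / [8];  Q = [1, 3, 6, 8] / [2, 4] / [5] / [7]
Final shape: (4, 2, 1, 1).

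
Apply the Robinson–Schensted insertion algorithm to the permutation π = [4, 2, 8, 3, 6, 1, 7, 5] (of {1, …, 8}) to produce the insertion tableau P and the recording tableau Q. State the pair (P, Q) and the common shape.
P = [1, 3, 5, 7] / [2, 6] / [4, 8];  Q = [1, 3, 5, 7] / [2, 4] / [6, 8];  common shape = (4, 2, 2)

Row-insert the values π_1, π_2, … into P one at a time, bumping the leftmost entry strictly greater than the inserted value down to the next row. The recording tableau Q records, in position (i, j), the step at which that cell was added to P.
  Insert 4 (step 1): P = [4];  Q = [1]
  Insert 2 (step 2): P = [2] / [4];  Q = [1] / [2]
  Insert 8 (step 3): P = [2, 8] / [4];  Q = [1, 3] / [2]
  Insert 3 (step 4): P = [2, 3] / [4, 8];  Q = [1, 3] / [2, 4]
  Insert 6 (step 5): P = [2, 3, 6] / [4, 8];  Q = [1, 3, 5] / [2, 4]
  Insert 1 (step 6): P = [1, 3, 6] / [2, 8] / [4];  Q = [1, 3, 5] / [2, 4] / [6]
  Insert 7 (step 7): P = [1, 3, 6, 7] / [2, 8] / [4];  Q = [1, 3, 5, 7] / [2, 4] / [6]
  Insert 5 (step 8): P = [1, 3, 5, 7] / [2, 6] / [4, 8];  Q = [1, 3, 5, 7] / [2, 4] / [6, 8]
Final shape: (4, 2, 2).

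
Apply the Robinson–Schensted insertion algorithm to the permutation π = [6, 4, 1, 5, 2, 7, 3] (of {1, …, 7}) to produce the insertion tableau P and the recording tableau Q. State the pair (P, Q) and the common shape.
P = [1, 2, 3] / [4, 5, 7] / [6];  Q = [1, 4, 6] / [2, 5, 7] / [3];  common shape = (3, 3, 1)

Row-insert the values π_1, π_2, … into P one at a time, bumping the leftmost entry strictly greater than the inserted value down to the next row. The recording tableau Q records, in position (i, j), the step at which that cell was added to P.
  Insert 6 (step 1): P = [6];  Q = [1]
  Insert 4 (step 2): P = [4] / [6];  Q = [1] / [2]
  Insert 1 (step 3): P = [1] / [4] / [6];  Q = [1] / [2] / [3]
  Insert 5 (step 4): P = [1, 5] / [4] / [6];  Q = [1, 4] / [2] / [3]
  Insert 2 (step 5): P = [1, 2] / [4, 5] / [6];  Q = [1, 4] / [2, 5] / [3]
  Insert 7 (step 6): P = [1, 2, 7] / [4, 5] / [6];  Q = [1, 4, 6] / [2, 5] / [3]
  Insert 3 (step 7): P = [1, 2, 3] / [4, 5, 7] / [6];  Q = [1, 4, 6] / [2, 5, 7] / [3]
Final shape: (3, 3, 1).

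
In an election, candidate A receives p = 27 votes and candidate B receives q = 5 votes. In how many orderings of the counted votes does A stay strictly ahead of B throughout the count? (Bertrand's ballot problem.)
Strict-lead orderings = 138446

Total orderings of the 32 votes with 27 for A: C(32, 27) = 201376. By the Bertrand ballot formula (Cycle Lemma / reflection principle), the number of orderings in which A is strictly ahead of B throughout is (p − q)/(p + q) · C(p + q, p) = (27 − 5)/(27 + 5) · 201376 = 138446.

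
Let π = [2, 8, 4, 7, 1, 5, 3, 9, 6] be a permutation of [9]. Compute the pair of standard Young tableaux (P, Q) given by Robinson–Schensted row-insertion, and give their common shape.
P = [1, 3, 5, 6] / [2, 4, 9] / [7] / [8];  Q = [1, 2, 4, 8] / [3, 6, 9] / [5] / [7];  common shape = (4, 3, 1, 1)

Row-insert the values π_1, π_2, … into P one at a time, bumping the leftmost entry strictly greater than the inserted value down to the next row. The recording tableau Q records, in position (i, j), the step at which that cell was added to P.
  Insert 2 (step 1): P = [2];  Q = [1]
  Insert 8 (step 2): P = [2, 8];  Q = [1, 2]
  Insert 4 (step 3): P = [2, 4] / [8];  Q = [1, 2] / [3]
  Insert 7 (step 4): P = [2, 4, 7] / [8];  Q = [1, 2, 4] / [3]
  Insert 1 (step 5): P = [1, 4, 7] / [2] / [8];  Q = [1, 2, 4] / [3] / [5]
  Insert 5 (step 6): P = [1, 4, 5] / [2, 7] / [8];  Q = [1, 2, 4] / [3, 6] / [5]
  Insert 3 (step 7): P = [1, 3, 5] / [2, 4] / [7] / [8];  Q = [1, 2, 4] / [3, 6] / [5] / [7]
  Insert 9 (step 8): P = [1, 3, 5, 9] / [2, 4] / [7] / [8];  Q = [1, 2, 4, 8] / [3, 6] / [5] / [7]
  Insert 6 (step 9): P = [1, 3, 5, 6] / [2, 4, 9] / [7] / [8];  Q = [1, 2, 4, 8] / [3, 6, 9] / [5] / [7]
Final shape: (4, 3, 1, 1).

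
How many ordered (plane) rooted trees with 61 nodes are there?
C_60 = 1583850964596120042686772779038896

These ordered rooted trees are counted by the Catalan number C_n = (1/(n + 1)) · C(2n, n). For n = 60: C_60 = (1/61) · C(120, 60) = 96614908840363322603893139521372656/61 = 1583850964596120042686772779038896.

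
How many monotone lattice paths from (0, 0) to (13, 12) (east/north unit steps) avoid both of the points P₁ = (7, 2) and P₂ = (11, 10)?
Number of paths = 2902636

Inclusion–exclusion. Total paths: C(25, 13) = 5200300. Through P₁: C(9, 7)·C(16, 6) = 288288. Through P₂: C(21, 11)·C(4, 2) = 2116296. Since P₁ is strictly southwest of P₂, a monotone path through both must visit P₁ then P₂; paths through both = C(9, 7)·C(12, 4)·C(4, 2) = 106920. Avoid both = 5200300 − 288288 − 2116296 + 106920 = 2902636.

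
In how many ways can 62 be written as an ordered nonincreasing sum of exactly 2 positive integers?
p(62, 2 parts) = 31

Partitions of n into exactly k parts are in bijection with partitions of n − k into at most k parts (subtract 1 from each part). So p(62, exactly 2) = p(60, parts ≤ 2). Computing via the recurrence p(m, j) = p(m, j−1) + p(m−j, j) gives 31.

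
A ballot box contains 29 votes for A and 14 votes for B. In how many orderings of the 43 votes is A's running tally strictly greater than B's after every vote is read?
Strict-lead orderings = 27341497800

Total orderings of the 43 votes with 29 for A: C(43, 29) = 78378960360. By the Bertrand ballot formula (Cycle Lemma / reflection principle), the number of orderings in which A is strictly ahead of B throughout is (p − q)/(p + q) · C(p + q, p) = (29 − 14)/(29 + 14) · 78378960360 = 27341497800.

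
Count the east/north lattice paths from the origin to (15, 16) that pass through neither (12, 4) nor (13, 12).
Number of paths = 221953295

Inclusion–exclusion. Total paths: C(31, 15) = 300540195. Through P₁: C(16, 12)·C(15, 3) = 828100. Through P₂: C(25, 13)·C(6, 2) = 78004500. Since P₁ is strictly southwest of P₂, a monotone path through both must visit P₁ then P₂; paths through both = C(16, 12)·C(9, 1)·C(6, 2) = 245700. Avoid both = 300540195 − 828100 − 78004500 + 245700 = 221953295.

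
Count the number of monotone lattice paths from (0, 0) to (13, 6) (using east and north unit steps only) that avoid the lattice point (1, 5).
Number of paths = 27054

Total paths from (0, 0) to (13, 6): C(19, 13) = 27132. Paths through (1, 5): (paths (0, 0) → (1, 5)) × (paths (1, 5) → (13, 6)) = C(6, 1) · C(13, 12) = 6 · 13 = 78. Avoidance count = 27132 − 78 = 27054.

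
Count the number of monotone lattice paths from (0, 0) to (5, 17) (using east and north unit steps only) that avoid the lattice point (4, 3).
Number of paths = 25809

Total paths from (0, 0) to (5, 17): C(22, 5) = 26334. Paths through (4, 3): (paths (0, 0) → (4, 3)) × (paths (4, 3) → (5, 17)) = C(7, 4) · C(15, 1) = 35 · 15 = 525. Avoidance count = 26334 − 525 = 25809.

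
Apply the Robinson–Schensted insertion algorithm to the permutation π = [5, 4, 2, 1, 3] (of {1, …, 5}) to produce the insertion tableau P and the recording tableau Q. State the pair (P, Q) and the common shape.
P = [1, 3] / [2] / [4] / [5];  Q = [1, 5] / [2] / [3] / [4];  common shape = (2, 1, 1, 1)

Row-insert the values π_1, π_2, … into P one at a time, bumping the leftmost entry strictly greater than the inserted value down to the next row. The recording tableau Q records, in position (i, j), the step at which that cell was added to P.
  Insert 5 (step 1): P = [5];  Q = [1]
  Insert 4 (step 2): P = [4] / [5];  Q = [1] / [2]
  Insert 2 (step 3): P = [2] / [4] / [5];  Q = [1] / [2] / [3]
  Insert 1 (step 4): P = [1] / [2] / [4] / [5];  Q = [1] / [2] / [3] / [4]
  Insert 3 (step 5): P = [1, 3] / [2] / [4] / [5];  Q = [1, 5] / [2] / [3] / [4]
Final shape: (2, 1, 1, 1).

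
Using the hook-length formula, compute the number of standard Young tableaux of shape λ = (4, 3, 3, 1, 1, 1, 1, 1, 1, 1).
# SYT of shape (4, 3, 3, 1, 1, 1, 1, 1, 1, 1) = 205632

Hook-length formula: f^λ = n! / Π hook(c), product over all cells c of the Young diagram. For λ = (4, 3, 3, 1, 1, 1, 1, 1, 1, 1), n = 17 boxes. Hook lengths by row (left-to-right, top-to-bottom): [13, 5, 4, 1]; [11, 3, 2]; [10, 2, 1]; [7]; [6]; [5]; [4]; [3]; [2]; [1]. Product of hooks = 1729728000. So f^λ = 17! / 1729728000 = 355687428096000 / 1729728000 = 205632.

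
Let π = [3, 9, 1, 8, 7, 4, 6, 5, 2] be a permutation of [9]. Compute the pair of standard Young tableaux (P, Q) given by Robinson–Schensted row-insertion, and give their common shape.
P = [1, 2, 5] / [3, 4] / [6] / [7] / [8] / [9];  Q = [1, 2, 7] / [3, 4] / [5] / [6] / [8] / [9];  common shape = (3, 2, 1, 1, 1, 1)

Row-insert the values π_1, π_2, … into P one at a time, bumping the leftmost entry strictly greater than the inserted value down to the next row. The recording tableau Q records, in position (i, j), the step at which that cell was added to P.
  Insert 3 (step 1): P = [3];  Q = [1]
  Insert 9 (step 2): P = [3, 9];  Q = [1, 2]
  Insert 1 (step 3): P = [1, 9] / [3];  Q = [1, 2] / [3]
  Insert 8 (step 4): P = [1, 8] / [3, 9];  Q = [1, 2] / [3, 4]
  Insert 7 (step 5): P = [1, 7] / [3, 8] / [9];  Q = [1, 2] / [3, 4] / [5]
  Insert 4 (step 6): P = [1, 4] / [3, 7] / [8] / [9];  Q = [1, 2] / [3, 4] / [5] / [6]
  Insert 6 (step 7): P = [1, 4, 6] / [3, 7] / [8] / [9];  Q = [1, 2, 7] / [3, 4] / [5] / [6]
  Insert 5 (step 8): P = [1, 4, 5] / [3, 6] / [7] / [8] / [9];  Q = [1, 2, 7] / [3, 4] / [5] / [6] / [8]
  Insert 2 (step 9): P = [1, 2, 5] / [3, 4] / [6] / [7] / [8] / [9];  Q = [1, 2, 7] / [3, 4] / [5] / [6] / [8] / [9]
Final shape: (3, 2, 1, 1, 1, 1).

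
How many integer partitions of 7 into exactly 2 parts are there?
p(7, 2 parts) = 3

Partitions of n into exactly k parts ↔ partitions of n − k into at most k parts (subtract 1 from each part). For n = 7, k = 2, the partitions are: 6+1, 5+2, 4+3. Count = 3.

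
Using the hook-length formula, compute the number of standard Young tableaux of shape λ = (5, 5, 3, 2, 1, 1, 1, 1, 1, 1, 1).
# SYT of shape (5, 5, 3, 2, 1, 1, 1, 1, 1, 1, 1) = 354731520

Hook-length formula: f^λ = n! / Π hook(c), product over all cells c of the Young diagram. For λ = (5, 5, 3, 2, 1, 1, 1, 1, 1, 1, 1), n = 22 boxes. Hook lengths by row (left-to-right, top-to-bottom): [15, 7, 5, 3, 2]; [14, 6, 4, 2, 1]; [11, 3, 1]; [9, 1]; [7]; [6]; [5]; [4]; [3]; [2]; [1]. Product of hooks = 3168595584000. So f^λ = 22! / 3168595584000 = 1124000727777607680000 / 3168595584000 = 354731520.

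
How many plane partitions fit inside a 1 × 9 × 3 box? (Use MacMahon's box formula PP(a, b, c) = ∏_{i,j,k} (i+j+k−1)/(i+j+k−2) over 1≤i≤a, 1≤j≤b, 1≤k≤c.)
PP(1, 9, 3) = 220

Evaluate the triple product over i = 1..1, j = 1..9, k = 1..3. The factors are (2/1) · (3/2) · (4/3) · (3/2) · (4/3) · (5/4) · (4/3) · (5/4) · … (27 factors total). The numerators and denominators telescope so the product is an integer; carrying out the multiplication exactly gives PP(1, 9, 3) = 220.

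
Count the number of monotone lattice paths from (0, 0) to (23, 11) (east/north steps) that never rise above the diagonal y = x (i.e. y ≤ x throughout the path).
Number of paths = 154969620

By the reflection principle (André's argument), the number of monotone paths to (23, 11) with n ≤ m that never go above y = x is C(34, 23) − C(34, 24) = 286097760 − 131128140 = 154969620.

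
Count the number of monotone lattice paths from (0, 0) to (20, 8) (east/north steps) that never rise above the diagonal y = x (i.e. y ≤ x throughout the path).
Number of paths = 1924065

By the reflection principle (André's argument), the number of monotone paths to (20, 8) with n ≤ m that never go above y = x is C(28, 20) − C(28, 21) = 3108105 − 1184040 = 1924065.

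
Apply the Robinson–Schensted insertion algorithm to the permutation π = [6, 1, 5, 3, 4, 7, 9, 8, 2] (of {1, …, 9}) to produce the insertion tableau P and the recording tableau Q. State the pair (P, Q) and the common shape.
P = [1, 2, 4, 7, 8] / [3, 9] / [5] / [6];  Q = [1, 3, 5, 6, 7] / [2, 8] / [4] / [9];  common shape = (5, 2, 1, 1)

Row-insert the values π_1, π_2, … into P one at a time, bumping the leftmost entry strictly greater than the inserted value down to the next row. The recording tableau Q records, in position (i, j), the step at which that cell was added to P.
  Insert 6 (step 1): P = [6];  Q = [1]
  Insert 1 (step 2): P = [1] / [6];  Q = [1] / [2]
  Insert 5 (step 3): P = [1, 5] / [6];  Q = [1, 3] / [2]
  Insert 3 (step 4): P = [1, 3] / [5] / [6];  Q = [1, 3] / [2] / [4]
  Insert 4 (step 5): P = [1, 3, 4] / [5] / [6];  Q = [1, 3, 5] / [2] / [4]
  Insert 7 (step 6): P = [1, 3, 4, 7] / [5] / [6];  Q = [1, 3, 5, 6] / [2] / [4]
  Insert 9 (step 7): P = [1, 3, 4, 7, 9] / [5] / [6];  Q = [1, 3, 5, 6, 7] / [2] / [4]
  Insert 8 (step 8): P = [1, 3, 4, 7, 8] / [5, 9] / [6];  Q = [1, 3, 5, 6, 7] / [2, 8] / [4]
  Insert 2 (step 9): P = [1, 2, 4, 7, 8] / [3, 9] / [5] / [6];  Q = [1, 3, 5, 6, 7] / [2, 8] / [4] / [9]
Final shape: (5, 2, 1, 1).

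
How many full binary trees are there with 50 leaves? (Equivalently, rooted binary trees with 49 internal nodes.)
C_49 = 509552245179617138054608572

These full binary trees are counted by the Catalan number C_n = (1/(n + 1)) · C(2n, n). For n = 49: C_49 = (1/50) · C(98, 49) = 25477612258980856902730428600/50 = 509552245179617138054608572.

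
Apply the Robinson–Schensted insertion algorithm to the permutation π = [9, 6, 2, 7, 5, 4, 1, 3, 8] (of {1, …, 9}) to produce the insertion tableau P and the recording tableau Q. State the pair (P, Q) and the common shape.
P = [1, 3, 8] / [2, 4] / [5, 7] / [6] / [9];  Q = [1, 4, 9] / [2, 5] / [3, 8] / [6] / [7];  common shape = (3, 2, 2, 1, 1)

Row-insert the values π_1, π_2, … into P one at a time, bumping the leftmost entry strictly greater than the inserted value down to the next row. The recording tableau Q records, in position (i, j), the step at which that cell was added to P.
  Insert 9 (step 1): P = [9];  Q = [1]
  Insert 6 (step 2): P = [6] / [9];  Q = [1] / [2]
  Insert 2 (step 3): P = [2] / [6] / [9];  Q = [1] / [2] / [3]
  Insert 7 (step 4): P = [2, 7] / [6] / [9];  Q = [1, 4] / [2] / [3]
  Insert 5 (step 5): P = [2, 5] / [6, 7] / [9];  Q = [1, 4] / [2, 5] / [3]
  Insert 4 (step 6): P = [2, 4] / [5, 7] / [6] / [9];  Q = [1, 4] / [2, 5] / [3] / [6]
  Insert 1 (step 7): P = [1, 4] / [2, 7] / [5] / [6] / [9];  Q = [1, 4] / [2, 5] / [3] / [6] / [7]
  Insert 3 (step 8): P = [1, 3] / [2, 4] / [5, 7] / [6] / [9];  Q = [1, 4] / [2, 5] / [3, 8] / [6] / [7]
  Insert 8 (step 9): P = [1, 3, 8] / [2, 4] / [5, 7] / [6] / [9];  Q = [1, 4, 9] / [2, 5] / [3, 8] / [6] / [7]
Final shape: (3, 2, 2, 1, 1).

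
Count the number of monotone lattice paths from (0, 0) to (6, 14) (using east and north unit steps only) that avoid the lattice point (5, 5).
Number of paths = 36240

Total paths from (0, 0) to (6, 14): C(20, 6) = 38760. Paths through (5, 5): (paths (0, 0) → (5, 5)) × (paths (5, 5) → (6, 14)) = C(10, 5) · C(10, 1) = 252 · 10 = 2520. Avoidance count = 38760 − 2520 = 36240.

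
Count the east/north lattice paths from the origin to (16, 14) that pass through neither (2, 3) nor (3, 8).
Number of paths = 97999815

Inclusion–exclusion. Total paths: C(30, 16) = 145422675. Through P₁: C(5, 2)·C(25, 14) = 44574000. Through P₂: C(11, 3)·C(19, 13) = 4476780. Since P₁ is strictly southwest of P₂, a monotone path through both must visit P₁ then P₂; paths through both = C(5, 2)·C(6, 1)·C(19, 13) = 1627920. Avoid both = 145422675 − 44574000 − 4476780 + 1627920 = 97999815.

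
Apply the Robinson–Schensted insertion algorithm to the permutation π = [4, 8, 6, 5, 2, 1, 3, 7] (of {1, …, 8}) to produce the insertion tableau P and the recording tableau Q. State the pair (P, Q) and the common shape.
P = [1, 3, 7] / [2, 5] / [4] / [6] / [8];  Q = [1, 2, 8] / [3, 7] / [4] / [5] / [6];  common shape = (3, 2, 1, 1, 1)

Row-insert the values π_1, π_2, … into P one at a time, bumping the leftmost entry strictly greater than the inserted value down to the next row. The recording tableau Q records, in position (i, j), the step at which that cell was added to P.
  Insert 4 (step 1): P = [4];  Q = [1]
  Insert 8 (step 2): P = [4, 8];  Q = [1, 2]
  Insert 6 (step 3): P = [4, 6] / [8];  Q = [1, 2] / [3]
  Insert 5 (step 4): P = [4, 5] / [6] / [8];  Q = [1, 2] / [3] / [4]
  Insert 2 (step 5): P = [2, 5] / [4] / [6] / [8];  Q = [1, 2] / [3] / [4] / [5]
  Insert 1 (step 6): P = [1, 5] / [2] / [4] / [6] / [8];  Q = [1, 2] / [3] / [4] / [5] / [6]
  Insert 3 (step 7): P = [1, 3] / [2, 5] / [4] / [6] / [8];  Q = [1, 2] / [3, 7] / [4] / [5] / [6]
  Insert 7 (step 8): P = [1, 3, 7] / [2, 5] / [4] / [6] / [8];  Q = [1, 2, 8] / [3, 7] / [4] / [5] / [6]
Final shape: (3, 2, 1, 1, 1).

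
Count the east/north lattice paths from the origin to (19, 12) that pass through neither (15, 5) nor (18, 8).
Number of paths = 129743230

Inclusion–exclusion. Total paths: C(31, 19) = 141120525. Through P₁: C(20, 15)·C(11, 4) = 5116320. Through P₂: C(26, 18)·C(5, 1) = 7811375. Since P₁ is strictly southwest of P₂, a monotone path through both must visit P₁ then P₂; paths through both = C(20, 15)·C(6, 3)·C(5, 1) = 1550400. Avoid both = 141120525 − 5116320 − 7811375 + 1550400 = 129743230.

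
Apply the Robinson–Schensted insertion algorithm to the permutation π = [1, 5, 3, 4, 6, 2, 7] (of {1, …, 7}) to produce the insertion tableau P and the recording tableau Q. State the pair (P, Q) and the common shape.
P = [1, 2, 4, 6, 7] / [3] / [5];  Q = [1, 2, 4, 5, 7] / [3] / [6];  common shape = (5, 1, 1)

Row-insert the values π_1, π_2, … into P one at a time, bumping the leftmost entry strictly greater than the inserted value down to the next row. The recording tableau Q records, in position (i, j), the step at which that cell was added to P.
  Insert 1 (step 1): P = [1];  Q = [1]
  Insert 5 (step 2): P = [1, 5];  Q = [1, 2]
  Insert 3 (step 3): P = [1, 3] / [5];  Q = [1, 2] / [3]
  Insert 4 (step 4): P = [1, 3, 4] / [5];  Q = [1, 2, 4] / [3]
  Insert 6 (step 5): P = [1, 3, 4, 6] / [5];  Q = [1, 2, 4, 5] / [3]
  Insert 2 (step 6): P = [1, 2, 4, 6] / [3] / [5];  Q = [1, 2, 4, 5] / [3] / [6]
  Insert 7 (step 7): P = [1, 2, 4, 6, 7] / [3] / [5];  Q = [1, 2, 4, 5, 7] / [3] / [6]
Final shape: (5, 1, 1).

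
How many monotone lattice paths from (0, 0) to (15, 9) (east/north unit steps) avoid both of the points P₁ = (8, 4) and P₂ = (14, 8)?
Number of paths = 483824

Inclusion–exclusion. Total paths: C(24, 15) = 1307504. Through P₁: C(12, 8)·C(12, 7) = 392040. Through P₂: C(22, 14)·C(2, 1) = 639540. Since P₁ is strictly southwest of P₂, a monotone path through both must visit P₁ then P₂; paths through both = C(12, 8)·C(10, 6)·C(2, 1) = 207900. Avoid both = 1307504 − 392040 − 639540 + 207900 = 483824.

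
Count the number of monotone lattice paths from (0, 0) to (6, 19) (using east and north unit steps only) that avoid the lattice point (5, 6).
Number of paths = 170632

Total paths from (0, 0) to (6, 19): C(25, 6) = 177100. Paths through (5, 6): (paths (0, 0) → (5, 6)) × (paths (5, 6) → (6, 19)) = C(11, 5) · C(14, 1) = 462 · 14 = 6468. Avoidance count = 177100 − 6468 = 170632.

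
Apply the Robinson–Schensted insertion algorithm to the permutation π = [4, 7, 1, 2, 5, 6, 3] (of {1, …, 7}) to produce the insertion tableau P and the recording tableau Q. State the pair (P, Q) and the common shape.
P = [1, 2, 3, 6] / [4, 5] / [7];  Q = [1, 2, 5, 6] / [3, 4] / [7];  common shape = (4, 2, 1)

Row-insert the values π_1, π_2, … into P one at a time, bumping the leftmost entry strictly greater than the inserted value down to the next row. The recording tableau Q records, in position (i, j), the step at which that cell was added to P.
  Insert 4 (step 1): P = [4];  Q = [1]
  Insert 7 (step 2): P = [4, 7];  Q = [1, 2]
  Insert 1 (step 3): P = [1, 7] / [4];  Q = [1, 2] / [3]
  Insert 2 (step 4): P = [1, 2] / [4, 7];  Q = [1, 2] / [3, 4]
  Insert 5 (step 5): P = [1, 2, 5] / [4, 7];  Q = [1, 2, 5] / [3, 4]
  Insert 6 (step 6): P = [1, 2, 5, 6] / [4, 7];  Q = [1, 2, 5, 6] / [3, 4]
  Insert 3 (step 7): P = [1, 2, 3, 6] / [4, 5] / [7];  Q = [1, 2, 5, 6] / [3, 4] / [7]
Final shape: (4, 2, 1).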